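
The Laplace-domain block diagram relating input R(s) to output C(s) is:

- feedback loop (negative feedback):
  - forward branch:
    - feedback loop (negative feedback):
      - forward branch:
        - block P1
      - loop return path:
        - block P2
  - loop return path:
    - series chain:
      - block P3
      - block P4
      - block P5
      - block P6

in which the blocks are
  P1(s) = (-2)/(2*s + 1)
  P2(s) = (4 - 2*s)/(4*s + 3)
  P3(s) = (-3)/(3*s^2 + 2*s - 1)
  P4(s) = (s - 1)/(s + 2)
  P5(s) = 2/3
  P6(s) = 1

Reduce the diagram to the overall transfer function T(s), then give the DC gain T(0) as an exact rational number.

First reduce the diagram to T(s).

Step 1: collapse the loop (P1 forward, P2 return): (-8*s - 6)/(8*s^2 + 14*s - 5)
Step 2: series reduction of P3, P4, P5, P6: (2 - 2*s)/(3*s^3 + 8*s^2 + 3*s - 2)
Step 3: feedback reduction of [P1/(1+P1*P2)], (P3*P4*P5*P6): (-24*s^4 - 82*s^3 - 72*s^2 - 2*s + 12)/(24*s^5 + 106*s^4 + 121*s^3 + 2*s^2 - 47*s - 2)
Evaluating the step-3 result (the overall T(s)) at s = 0 gives T(0) = 12/(-2) = -6.

Answer: -6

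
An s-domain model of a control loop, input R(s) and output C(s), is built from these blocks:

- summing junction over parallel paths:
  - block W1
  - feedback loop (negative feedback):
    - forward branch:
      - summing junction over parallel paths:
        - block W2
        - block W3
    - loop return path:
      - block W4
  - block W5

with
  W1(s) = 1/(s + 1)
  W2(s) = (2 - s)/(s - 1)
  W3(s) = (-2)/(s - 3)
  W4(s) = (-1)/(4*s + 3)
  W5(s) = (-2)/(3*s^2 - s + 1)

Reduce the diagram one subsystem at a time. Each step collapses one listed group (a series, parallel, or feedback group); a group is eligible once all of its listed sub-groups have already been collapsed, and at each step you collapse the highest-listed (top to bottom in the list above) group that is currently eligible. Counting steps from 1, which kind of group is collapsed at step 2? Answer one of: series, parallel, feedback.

(1) parallel reduction of W2, W3
(2) apply the feedback formula to (W2+W3), W4
(3) reduce the parallel group W1, [(W2+W3)/(1+(W2+W3)*W4)], W5
Step 2 collapses a feedback group.

Hence the answer: feedback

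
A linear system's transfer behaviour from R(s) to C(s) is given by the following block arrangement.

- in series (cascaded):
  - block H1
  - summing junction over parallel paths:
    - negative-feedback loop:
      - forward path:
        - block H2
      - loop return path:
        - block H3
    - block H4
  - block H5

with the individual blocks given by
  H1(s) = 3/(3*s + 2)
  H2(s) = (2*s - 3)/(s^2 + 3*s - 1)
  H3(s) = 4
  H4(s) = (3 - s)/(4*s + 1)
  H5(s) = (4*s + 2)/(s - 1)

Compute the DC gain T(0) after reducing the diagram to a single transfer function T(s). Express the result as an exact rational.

The answer is -126/13.

Reasoning:
Step 1: feedback reduction of H2, H3 = (2*s - 3)/(s^2 + 11*s - 13)
Step 2: parallel reduction of [H2/(1+H2*H3)], H4 = (-s^3 + 36*s - 42)/(4*s^3 + 45*s^2 - 41*s - 13)
Step 3: multiply H1, ([H2/(1+H2*H3)]+H4), H5 (series) = (-12*s^4 - 6*s^3 + 432*s^2 - 288*s - 252)/(12*s^5 + 131*s^4 - 176*s^3 - 88*s^2 + 95*s + 26)
Evaluating the step-3 result (the overall T(s)) at s = 0 gives T(0) = -252/26 = -126/13.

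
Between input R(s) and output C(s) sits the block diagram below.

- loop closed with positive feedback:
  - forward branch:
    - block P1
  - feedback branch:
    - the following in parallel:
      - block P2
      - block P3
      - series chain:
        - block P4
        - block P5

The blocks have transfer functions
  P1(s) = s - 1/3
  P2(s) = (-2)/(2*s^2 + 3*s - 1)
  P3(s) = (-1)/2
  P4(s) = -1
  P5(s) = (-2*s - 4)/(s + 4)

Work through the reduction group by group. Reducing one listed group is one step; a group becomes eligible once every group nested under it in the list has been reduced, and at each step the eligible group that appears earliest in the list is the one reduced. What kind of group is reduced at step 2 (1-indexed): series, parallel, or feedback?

Step 1: combine P4, P5 in series
Step 2: sum the parallel branches P2, P3, (P4*P5)
Step 3: reduce the feedback loop with forward P1 and return (P2+P3+(P4*P5))
The group at step 2 is a parallel group.

Answer: parallel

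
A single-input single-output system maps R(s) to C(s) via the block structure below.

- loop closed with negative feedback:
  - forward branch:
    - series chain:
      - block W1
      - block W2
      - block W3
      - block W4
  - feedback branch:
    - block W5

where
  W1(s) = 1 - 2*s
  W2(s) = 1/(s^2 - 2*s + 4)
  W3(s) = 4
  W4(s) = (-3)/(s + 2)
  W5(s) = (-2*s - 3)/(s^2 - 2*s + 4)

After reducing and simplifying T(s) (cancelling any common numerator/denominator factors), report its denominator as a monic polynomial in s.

First reduce the diagram to T(s).

Step 1: reduce the series chain W1, W2, W3, W4 -> (24*s - 12)/(s^3 + 8)
Step 2: collapse the loop ((W1*W2*W3*W4) forward, W5 return) -> (24*s^3 - 60*s^2 + 120*s - 48)/(s^5 - 2*s^4 + 4*s^3 - 40*s^2 - 64*s + 68)
That last expression is T(s), already simplified, and its denominator is already monic.

Answer: s^5 - 2*s^4 + 4*s^3 - 40*s^2 - 64*s + 68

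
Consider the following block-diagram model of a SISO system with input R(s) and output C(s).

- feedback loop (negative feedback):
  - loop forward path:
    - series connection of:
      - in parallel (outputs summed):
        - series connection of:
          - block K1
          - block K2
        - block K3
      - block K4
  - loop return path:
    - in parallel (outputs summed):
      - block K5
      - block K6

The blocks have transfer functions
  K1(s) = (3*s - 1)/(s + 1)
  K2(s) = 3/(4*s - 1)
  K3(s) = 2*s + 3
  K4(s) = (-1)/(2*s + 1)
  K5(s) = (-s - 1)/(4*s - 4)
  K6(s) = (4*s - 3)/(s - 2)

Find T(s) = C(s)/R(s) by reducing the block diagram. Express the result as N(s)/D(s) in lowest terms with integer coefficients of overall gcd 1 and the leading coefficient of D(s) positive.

Step 1: series reduction of K1, K2 = (9*s - 3)/(4*s^2 + 3*s - 1)
Step 2: reduce the parallel group (K1*K2), K3 = (8*s^3 + 18*s^2 + 16*s - 6)/(4*s^2 + 3*s - 1)
Step 3: reduce the series chain ((K1*K2)+K3), K4 = (-8*s^3 - 18*s^2 - 16*s + 6)/(8*s^3 + 10*s^2 + s - 1)
Step 4: parallel reduction of K5, K6 = (15*s^2 - 27*s + 14)/(4*s^2 - 12*s + 8)
Step 5: reduce the feedback loop with forward (((K1*K2)+K3)*K4) and return (K5+K6); the result is T(s) itself (integer coefficients, no common factor, positive leading denominator coefficient)

Hence the answer: (16*s^5 - 12*s^4 - 44*s^3 - 36*s^2 + 100*s - 24)/(44*s^5 + 55*s^4 - 41*s^3 - 167*s^2 + 183*s - 38)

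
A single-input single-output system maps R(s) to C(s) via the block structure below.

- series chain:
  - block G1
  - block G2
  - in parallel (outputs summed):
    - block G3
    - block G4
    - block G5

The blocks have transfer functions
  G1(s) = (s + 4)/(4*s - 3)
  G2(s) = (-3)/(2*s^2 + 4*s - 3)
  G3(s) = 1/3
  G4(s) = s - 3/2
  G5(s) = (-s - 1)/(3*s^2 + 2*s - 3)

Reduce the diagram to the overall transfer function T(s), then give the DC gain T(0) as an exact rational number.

Step 1 - add G3, G4, G5 (parallel) -> (18*s^3 - 9*s^2 - 38*s + 15)/(18*s^2 + 12*s - 18)
Step 2 - multiply G1, G2, (G3+G4+G5) (series) -> (-18*s^4 - 63*s^3 + 74*s^2 + 137*s - 60)/(48*s^5 + 92*s^4 - 152*s^3 - 102*s^2 + 180*s - 54)
Evaluating the step-2 result (the overall T(s)) at s = 0 gives T(0) = -60/(-54) = 10/9.

Therefore the answer is 10/9.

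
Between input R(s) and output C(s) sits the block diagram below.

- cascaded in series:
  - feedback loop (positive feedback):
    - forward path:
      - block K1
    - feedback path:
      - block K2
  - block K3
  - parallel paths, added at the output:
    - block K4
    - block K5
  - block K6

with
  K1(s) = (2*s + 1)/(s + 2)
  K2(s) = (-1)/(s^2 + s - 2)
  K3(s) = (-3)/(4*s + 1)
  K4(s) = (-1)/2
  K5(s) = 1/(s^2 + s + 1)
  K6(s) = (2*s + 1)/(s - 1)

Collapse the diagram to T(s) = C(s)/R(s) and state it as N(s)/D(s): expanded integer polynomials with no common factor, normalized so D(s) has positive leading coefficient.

[1] feedback reduction of K1, K2: (2*s^3 + 3*s^2 - 3*s - 2)/(s^3 + 3*s^2 + 2*s - 3)
[2] combine K4, K5 in parallel: (-s^2 - s + 1)/(2*s^2 + 2*s + 2)
[3] reduce the series chain [K1/(1-K1*K2)], K3, (K4+K5), K6; the result is T(s) itself (integer coefficients, no common factor, positive leading denominator coefficient)

Answer: (12*s^5 + 48*s^4 + 51*s^3 - 3*s^2 - 21*s - 6)/(8*s^6 + 34*s^5 + 56*s^4 + 28*s^3 - 4*s^2 - 26*s - 6)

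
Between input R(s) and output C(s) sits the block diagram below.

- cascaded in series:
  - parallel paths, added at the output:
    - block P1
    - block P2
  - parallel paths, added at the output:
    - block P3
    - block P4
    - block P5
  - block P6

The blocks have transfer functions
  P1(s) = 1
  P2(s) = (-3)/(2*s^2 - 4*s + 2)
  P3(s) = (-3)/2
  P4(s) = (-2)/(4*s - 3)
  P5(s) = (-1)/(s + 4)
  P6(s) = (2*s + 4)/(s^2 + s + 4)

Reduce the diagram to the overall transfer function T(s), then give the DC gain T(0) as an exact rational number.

Reducing step by step:

Step 1. reduce the parallel group P1, P2: (2*s^2 - 4*s - 1)/(2*s^2 - 4*s + 2)
Step 2. add P3, P4, P5 (parallel): (-12*s^2 - 51*s + 26)/(8*s^2 + 26*s - 24)
Step 3. combine (P1+P2), (P3+P4+P5), P6 in series: (-24*s^5 - 102*s^4 + 160*s^3 + 483*s^2 - 132*s - 52)/(8*s^6 + 18*s^5 - 26*s^4 + 46*s^3 - 222*s^2 + 272*s - 96)
That last expression is T(s); at s = 0 only the constant terms survive, so T(0) = -52/(-96) = 13/24.

Answer: 13/24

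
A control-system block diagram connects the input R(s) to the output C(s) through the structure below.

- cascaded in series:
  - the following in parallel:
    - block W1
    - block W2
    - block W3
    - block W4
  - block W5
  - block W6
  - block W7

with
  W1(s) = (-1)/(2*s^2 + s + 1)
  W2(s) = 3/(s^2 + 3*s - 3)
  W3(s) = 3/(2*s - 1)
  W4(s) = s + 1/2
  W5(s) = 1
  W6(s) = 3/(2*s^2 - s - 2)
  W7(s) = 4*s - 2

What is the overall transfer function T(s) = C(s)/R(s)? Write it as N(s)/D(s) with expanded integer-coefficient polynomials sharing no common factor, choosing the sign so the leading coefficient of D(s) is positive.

[1] parallel reduction of W1, W2, W3, W4 gives (8*s^6 + 28*s^5 + 2*s^4 + 55*s^3 - 32*s^2 + 24*s - 27)/(8*s^5 + 24*s^4 - 22*s^3 + 4*s^2 - 12*s + 6)
[2] cascade (W1+W2+W3+W4), W5, W6, W7: this yields T(s), and no further normalization is needed

Answer: (24*s^6 + 84*s^5 + 6*s^4 + 165*s^3 - 96*s^2 + 72*s - 81)/(4*s^6 + 12*s^5 - 15*s^4 - 12*s^3 - 2*s^2 + 3*s + 6)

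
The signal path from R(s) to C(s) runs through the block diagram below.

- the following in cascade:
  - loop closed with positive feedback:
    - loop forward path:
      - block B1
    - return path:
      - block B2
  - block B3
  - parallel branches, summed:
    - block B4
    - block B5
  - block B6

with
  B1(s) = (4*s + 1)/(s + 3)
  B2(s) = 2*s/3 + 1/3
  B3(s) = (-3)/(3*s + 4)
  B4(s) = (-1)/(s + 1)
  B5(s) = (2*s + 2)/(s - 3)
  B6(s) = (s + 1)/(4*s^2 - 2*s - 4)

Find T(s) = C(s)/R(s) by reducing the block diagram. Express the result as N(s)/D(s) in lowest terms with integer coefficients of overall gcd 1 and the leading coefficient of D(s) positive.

Step 1. apply the feedback formula to B1, B2; result (-12*s - 3)/(8*s^2 + 3*s - 8)
Step 2. reduce the parallel group B4, B5; result (2*s^2 + 3*s + 5)/(s^2 - 2*s - 3)
Step 3. series reduction of [B1/(1-B1*B2)], B3, (B4+B5), B6, which is the overall transfer function T(s) = C(s)/R(s) in lowest terms

Final answer: (72*s^3 + 126*s^2 + 207*s + 45)/(96*s^6 - 172*s^5 - 574*s^4 + 410*s^3 + 916*s^2 - 208*s - 384)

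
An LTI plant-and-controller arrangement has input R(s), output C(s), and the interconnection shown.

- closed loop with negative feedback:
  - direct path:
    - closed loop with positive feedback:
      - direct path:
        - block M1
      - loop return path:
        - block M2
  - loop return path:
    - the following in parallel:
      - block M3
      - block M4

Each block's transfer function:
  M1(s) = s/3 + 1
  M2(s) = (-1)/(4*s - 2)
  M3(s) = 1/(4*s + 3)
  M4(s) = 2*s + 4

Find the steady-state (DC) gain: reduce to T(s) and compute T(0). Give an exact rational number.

Step 1. feedback reduction of M1, M2, giving (4*s^2 + 10*s - 6)/(13*s - 3)
Step 2. reduce the parallel group M3, M4, giving (8*s^2 + 22*s + 13)/(4*s + 3)
Step 3. apply the feedback formula to [M1/(1-M1*M2)], (M3+M4), giving (16*s^3 + 52*s^2 + 6*s - 18)/(32*s^4 + 168*s^3 + 276*s^2 + 25*s - 87)
The step-3 result is T(s). Setting s = 0: T(0) = -18/(-87) = 6/29.

Hence the answer: 6/29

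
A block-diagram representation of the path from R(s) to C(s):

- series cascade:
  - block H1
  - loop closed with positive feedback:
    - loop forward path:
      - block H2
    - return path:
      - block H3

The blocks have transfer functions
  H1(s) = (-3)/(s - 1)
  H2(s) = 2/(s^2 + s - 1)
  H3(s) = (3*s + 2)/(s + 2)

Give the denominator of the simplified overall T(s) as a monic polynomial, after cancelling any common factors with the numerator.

Reducing step by step:

Step 1 - reduce the feedback loop with forward H2 and return H3 gives (2*s + 4)/(s^3 + 3*s^2 - 5*s - 6)
Step 2 - cascade H1, [H2/(1-H2*H3)] gives (-6*s - 12)/(s^4 + 2*s^3 - 8*s^2 - s + 6)
Step 2 gives the fully reduced T(s), with no common factor left to cancel. The denominator is already monic (leading coefficient 1).

Answer: s^4 + 2*s^3 - 8*s^2 - s + 6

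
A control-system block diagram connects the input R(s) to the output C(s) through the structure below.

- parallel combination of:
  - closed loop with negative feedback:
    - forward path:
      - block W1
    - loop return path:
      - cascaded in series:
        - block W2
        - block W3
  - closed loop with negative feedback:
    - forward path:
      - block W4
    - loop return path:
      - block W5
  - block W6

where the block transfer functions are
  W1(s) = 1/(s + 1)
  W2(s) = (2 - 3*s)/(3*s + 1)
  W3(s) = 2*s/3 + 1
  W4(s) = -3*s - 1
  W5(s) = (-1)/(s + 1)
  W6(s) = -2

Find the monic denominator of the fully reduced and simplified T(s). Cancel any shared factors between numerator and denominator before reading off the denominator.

Step 1: multiply W2, W3 (series) -> (-6*s^2 - 5*s + 6)/(9*s + 3)
Step 2: feedback reduction of W1, (W2*W3) -> (9*s + 3)/(3*s^2 + 7*s + 9)
Step 3: collapse the loop (W4 forward, W5 return) -> (-3*s^2 - 4*s - 1)/(4*s + 2)
Step 4: parallel reduction of [W1/(1+W1*(W2*W3))], [W4/(1+W4*W5)], W6 -> (-9*s^4 - 57*s^3 - 90*s^2 - 113*s - 39)/(12*s^3 + 34*s^2 + 50*s + 18)
That last expression is T(s), already simplified. Scaling its denominator by 1/12 (the reciprocal of the leading coefficient) yields the monic denominator.

Hence the answer: s^3 + 17*s^2/6 + 25*s/6 + 3/2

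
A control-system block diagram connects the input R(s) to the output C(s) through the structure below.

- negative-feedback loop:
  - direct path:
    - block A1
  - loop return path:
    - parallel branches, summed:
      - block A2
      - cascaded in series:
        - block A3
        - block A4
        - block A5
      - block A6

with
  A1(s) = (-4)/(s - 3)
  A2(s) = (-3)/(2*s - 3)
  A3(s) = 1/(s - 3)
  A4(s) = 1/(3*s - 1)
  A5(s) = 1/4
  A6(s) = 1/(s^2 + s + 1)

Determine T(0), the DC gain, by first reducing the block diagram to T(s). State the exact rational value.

Step 1. series reduction of A3, A4, A5: 1/(12*s^2 - 40*s + 12)
Step 2. parallel reduction of A2, (A3*A4*A5), A6: (-36*s^4 + 110*s^3 - 69*s^2 + 227*s - 75)/(24*s^5 - 92*s^4 + 52*s^3 - 8*s^2 + 108*s - 36)
Step 3. apply the feedback formula to A1, (A2+(A3*A4*A5)+A6): (-24*s^5 + 92*s^4 - 52*s^3 + 8*s^2 - 108*s + 36)/(6*s^6 - 41*s^5 + 118*s^4 - 151*s^3 + 102*s^2 - 317*s + 102)
DC gain: substitute s = 0 into T(s) from step 3: T(0) = 36/102 = 6/17.

Final answer: 6/17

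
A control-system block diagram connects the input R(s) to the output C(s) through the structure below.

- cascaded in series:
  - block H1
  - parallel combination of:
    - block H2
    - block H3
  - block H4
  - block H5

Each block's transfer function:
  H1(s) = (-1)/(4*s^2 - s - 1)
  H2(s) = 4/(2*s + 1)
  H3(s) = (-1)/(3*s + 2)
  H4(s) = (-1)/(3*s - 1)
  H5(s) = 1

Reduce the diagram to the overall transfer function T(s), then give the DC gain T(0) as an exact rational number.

Step 1. add H2, H3 (parallel) gives (10*s + 7)/(6*s^2 + 7*s + 2)
Step 2. combine H1, (H2+H3), H4, H5 in series gives (10*s + 7)/(72*s^5 + 42*s^4 - 37*s^3 - 22*s^2 + 3*s + 2)
Evaluating the step-2 result (the overall T(s)) at s = 0 gives T(0) = 7/2.

Answer: 7/2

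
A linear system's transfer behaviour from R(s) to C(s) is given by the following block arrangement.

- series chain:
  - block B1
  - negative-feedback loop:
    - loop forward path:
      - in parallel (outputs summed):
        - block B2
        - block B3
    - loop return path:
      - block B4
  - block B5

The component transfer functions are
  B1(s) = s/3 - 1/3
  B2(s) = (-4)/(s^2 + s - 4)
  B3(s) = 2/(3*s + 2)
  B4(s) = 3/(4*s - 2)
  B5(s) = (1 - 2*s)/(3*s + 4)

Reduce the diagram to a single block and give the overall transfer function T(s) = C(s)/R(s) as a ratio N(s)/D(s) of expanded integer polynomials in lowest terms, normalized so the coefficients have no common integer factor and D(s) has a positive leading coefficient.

First reduce the diagram to T(s).

Step 1 - parallel reduction of B2, B3; result (2*s^2 - 10*s - 16)/(3*s^3 + 5*s^2 - 10*s - 8)
Step 2 - reduce the feedback loop with forward (B2+B3) and return B4; result (4*s^3 - 22*s^2 - 22*s + 16)/(6*s^4 + 7*s^3 - 22*s^2 - 21*s - 16)
Step 3 - series reduction of B1, [(B2+B3)/(1+(B2+B3)*B4)], B5, giving the overall T(s)

Answer: (-8*s^5 + 56*s^4 - 26*s^3 - 76*s^2 + 70*s - 16)/(54*s^5 + 135*s^4 - 114*s^3 - 453*s^2 - 396*s - 192)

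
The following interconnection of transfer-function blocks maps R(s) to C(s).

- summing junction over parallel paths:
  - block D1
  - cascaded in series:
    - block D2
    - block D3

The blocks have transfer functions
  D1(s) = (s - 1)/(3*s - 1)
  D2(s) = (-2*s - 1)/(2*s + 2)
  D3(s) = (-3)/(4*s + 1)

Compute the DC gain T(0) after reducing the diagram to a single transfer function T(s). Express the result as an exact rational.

Step 1. reduce the series chain D2, D3 -> (6*s + 3)/(8*s^2 + 10*s + 2)
Step 2. add D1, (D2*D3) (parallel) -> (8*s^3 + 20*s^2 - 5*s - 5)/(24*s^3 + 22*s^2 - 4*s - 2)
Step 2 gives the overall T(s). Then T(0) = -5/(-2) = 5/2.

Answer: 5/2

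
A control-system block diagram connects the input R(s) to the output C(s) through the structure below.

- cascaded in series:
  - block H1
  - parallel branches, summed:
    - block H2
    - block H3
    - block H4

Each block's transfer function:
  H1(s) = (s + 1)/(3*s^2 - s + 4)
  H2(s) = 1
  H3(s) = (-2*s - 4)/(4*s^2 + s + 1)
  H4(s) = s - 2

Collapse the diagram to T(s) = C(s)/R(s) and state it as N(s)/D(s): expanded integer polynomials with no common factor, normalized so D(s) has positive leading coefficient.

Answer: (4*s^4 + s^3 - 5*s^2 - 7*s - 5)/(12*s^4 - s^3 + 18*s^2 + 3*s + 4)

Working:
Step 1: combine H2, H3, H4 in parallel; result (4*s^3 - 3*s^2 - 2*s - 5)/(4*s^2 + s + 1)
Step 2: cascade H1, (H2+H3+H4) - this is the overall T(s), already in the required normalized form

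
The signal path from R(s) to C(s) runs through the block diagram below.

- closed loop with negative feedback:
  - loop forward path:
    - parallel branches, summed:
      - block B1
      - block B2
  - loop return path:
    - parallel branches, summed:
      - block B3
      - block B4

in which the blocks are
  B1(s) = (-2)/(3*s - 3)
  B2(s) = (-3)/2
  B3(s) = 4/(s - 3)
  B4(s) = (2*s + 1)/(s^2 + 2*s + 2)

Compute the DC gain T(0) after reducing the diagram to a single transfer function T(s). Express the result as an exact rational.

The answer is -30/61.

Reasoning:
Step 1 - add B1, B2 (parallel): (5 - 9*s)/(6*s - 6)
Step 2 - combine B3, B4 in parallel: (6*s^2 + 3*s + 5)/(s^3 - s^2 - 4*s - 6)
Step 3 - close the feedback loop around (B1+B2), (B3+B4): (-9*s^4 + 14*s^3 + 31*s^2 + 34*s - 30)/(6*s^4 - 66*s^3 - 15*s^2 - 42*s + 61)
The step-3 result is T(s). Setting s = 0: T(0) = -30/61.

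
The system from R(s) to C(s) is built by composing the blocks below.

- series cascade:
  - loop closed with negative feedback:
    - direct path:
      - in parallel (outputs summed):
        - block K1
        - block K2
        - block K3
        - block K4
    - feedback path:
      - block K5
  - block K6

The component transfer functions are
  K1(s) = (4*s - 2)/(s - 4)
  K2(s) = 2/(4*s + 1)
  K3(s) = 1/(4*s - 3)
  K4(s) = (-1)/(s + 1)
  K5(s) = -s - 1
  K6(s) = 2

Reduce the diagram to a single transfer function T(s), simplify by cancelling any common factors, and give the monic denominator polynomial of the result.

(1) sum the parallel branches K1, K2, K3, K4 -> (64*s^4 - 4*s^3 - 29*s^2 - 52*s + 14)/(16*s^4 - 56*s^3 - 43*s^2 + 41*s + 12)
(2) apply the feedback formula to (K1+K2+K3+K4), K5 -> (-64*s^4 + 4*s^3 + 29*s^2 + 52*s - 14)/(64*s^5 + 44*s^4 + 23*s^3 - 38*s^2 - 79*s + 2)
(3) reduce the series chain [(K1+K2+K3+K4)/(1+(K1+K2+K3+K4)*K5)], K6 -> (-128*s^4 + 8*s^3 + 58*s^2 + 104*s - 28)/(64*s^5 + 44*s^4 + 23*s^3 - 38*s^2 - 79*s + 2)
That last expression is T(s), already simplified. Scaling its denominator by 1/64 (the reciprocal of the leading coefficient) yields the monic denominator.

Therefore the answer is s^5 + 11*s^4/16 + 23*s^3/64 - 19*s^2/32 - 79*s/64 + 1/32.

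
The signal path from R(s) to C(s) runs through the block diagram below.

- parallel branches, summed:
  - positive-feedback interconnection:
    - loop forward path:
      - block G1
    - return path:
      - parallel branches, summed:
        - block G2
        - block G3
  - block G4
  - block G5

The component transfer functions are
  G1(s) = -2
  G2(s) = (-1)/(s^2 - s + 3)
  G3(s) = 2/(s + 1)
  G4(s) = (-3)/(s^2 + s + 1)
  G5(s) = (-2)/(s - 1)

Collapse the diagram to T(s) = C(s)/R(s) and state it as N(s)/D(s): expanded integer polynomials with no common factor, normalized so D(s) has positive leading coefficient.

[1] add G2, G3 (parallel) = (2*s^2 - 3*s + 5)/(s^3 + 2*s + 3)
[2] apply the feedback formula to G1, (G2+G3) = (-2*s^3 - 4*s - 6)/(s^3 + 4*s^2 - 4*s + 13)
[3] sum the parallel branches [G1/(1-G1*(G2+G3))], G4, G5, giving the overall T(s)

Hence the answer: (-2*s^6 - 2*s^5 - 17*s^4 - 15*s^3 - 2*s^2 - 65*s + 19)/(s^6 + 4*s^5 - 4*s^4 + 12*s^3 - 4*s^2 + 4*s - 13)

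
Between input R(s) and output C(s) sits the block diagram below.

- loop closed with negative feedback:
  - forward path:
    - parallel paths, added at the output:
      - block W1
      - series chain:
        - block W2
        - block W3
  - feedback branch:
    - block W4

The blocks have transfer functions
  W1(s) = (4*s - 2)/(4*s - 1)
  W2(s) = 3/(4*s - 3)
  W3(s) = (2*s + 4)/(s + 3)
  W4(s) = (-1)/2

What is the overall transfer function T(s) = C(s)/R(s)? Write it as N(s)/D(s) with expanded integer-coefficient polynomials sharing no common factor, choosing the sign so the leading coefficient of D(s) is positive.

Step 1. multiply W2, W3 (series): (6*s + 12)/(4*s^2 + 9*s - 9)
Step 2. sum the parallel branches W1, (W2*W3): (16*s^3 + 52*s^2 - 12*s + 6)/(16*s^3 + 32*s^2 - 45*s + 9)
Step 3. reduce the feedback loop with forward (W1+(W2*W3)) and return W4, which is the overall transfer function T(s) = C(s)/R(s) in lowest terms

Hence the answer: (16*s^3 + 52*s^2 - 12*s + 6)/(8*s^3 + 6*s^2 - 39*s + 6)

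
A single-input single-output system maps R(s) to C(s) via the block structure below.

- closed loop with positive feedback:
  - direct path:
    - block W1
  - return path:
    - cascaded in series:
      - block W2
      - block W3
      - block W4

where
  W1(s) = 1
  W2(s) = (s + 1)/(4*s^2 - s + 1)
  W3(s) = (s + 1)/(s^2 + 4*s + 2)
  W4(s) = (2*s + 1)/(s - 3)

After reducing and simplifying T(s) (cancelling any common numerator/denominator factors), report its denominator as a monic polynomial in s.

1. reduce the series chain W2, W3, W4; result (2*s^3 + 5*s^2 + 4*s + 1)/(4*s^5 + 3*s^4 - 40*s^3 - 13*s^2 - 4*s - 6)
2. collapse the loop (W1 forward, (W2*W3*W4) return); result (4*s^5 + 3*s^4 - 40*s^3 - 13*s^2 - 4*s - 6)/(4*s^5 + 3*s^4 - 42*s^3 - 18*s^2 - 8*s - 7)
No further cancellation is possible in the step-2 result, so that is T(s). Its denominator becomes monic after dividing by the leading coefficient 4.

Therefore the answer is s^5 + 3*s^4/4 - 21*s^3/2 - 9*s^2/2 - 2*s - 7/4.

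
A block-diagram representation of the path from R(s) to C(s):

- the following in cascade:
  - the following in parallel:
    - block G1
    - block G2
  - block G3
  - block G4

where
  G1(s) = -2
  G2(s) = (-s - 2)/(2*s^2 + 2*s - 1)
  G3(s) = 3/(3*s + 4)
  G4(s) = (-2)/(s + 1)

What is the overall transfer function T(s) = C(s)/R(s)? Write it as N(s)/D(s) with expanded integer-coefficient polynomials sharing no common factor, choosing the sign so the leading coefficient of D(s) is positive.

1. add G1, G2 (parallel) -> (-4*s^2 - 5*s)/(2*s^2 + 2*s - 1)
2. cascade (G1+G2), G3, G4; the result is T(s) itself (integer coefficients, no common factor, positive leading denominator coefficient)

Therefore the answer is (24*s^2 + 30*s)/(6*s^4 + 20*s^3 + 19*s^2 + s - 4).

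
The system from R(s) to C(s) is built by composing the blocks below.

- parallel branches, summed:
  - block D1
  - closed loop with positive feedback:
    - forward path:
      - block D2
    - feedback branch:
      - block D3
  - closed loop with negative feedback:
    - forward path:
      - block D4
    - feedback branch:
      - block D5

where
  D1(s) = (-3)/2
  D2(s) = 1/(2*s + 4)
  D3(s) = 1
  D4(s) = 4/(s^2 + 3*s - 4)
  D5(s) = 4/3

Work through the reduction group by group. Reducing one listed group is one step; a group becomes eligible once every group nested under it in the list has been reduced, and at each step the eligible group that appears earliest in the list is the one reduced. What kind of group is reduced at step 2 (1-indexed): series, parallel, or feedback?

Step 1: reduce the feedback loop with forward D2 and return D3
Step 2: feedback reduction of D4, D5
Step 3: add D1, [D2/(1-D2*D3)], [D4/(1+D4*D5)] (parallel)
So the answer for step 2 is feedback.

Therefore the answer is feedback.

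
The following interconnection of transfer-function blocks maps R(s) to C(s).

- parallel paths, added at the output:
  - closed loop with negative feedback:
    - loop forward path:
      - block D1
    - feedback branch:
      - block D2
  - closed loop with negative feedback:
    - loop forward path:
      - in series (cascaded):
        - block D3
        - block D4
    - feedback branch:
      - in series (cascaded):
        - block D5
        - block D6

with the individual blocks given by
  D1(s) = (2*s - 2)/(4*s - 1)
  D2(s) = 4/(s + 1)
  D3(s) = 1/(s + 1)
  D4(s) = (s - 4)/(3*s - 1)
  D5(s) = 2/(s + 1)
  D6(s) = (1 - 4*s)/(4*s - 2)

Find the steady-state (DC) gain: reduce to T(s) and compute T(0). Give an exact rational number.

Reducing step by step:

Step 1. feedback reduction of D1, D2 = (2*s^2 - 2)/(4*s^2 + 11*s - 9)
Step 2. cascade D3, D4 = (s - 4)/(3*s^2 + 2*s - 1)
Step 3. cascade D5, D6 = (1 - 4*s)/(2*s^2 + s - 1)
Step 4. collapse the loop ((D3*D4) forward, (D5*D6) return) = (2*s^3 - 7*s^2 - 5*s + 4)/(6*s^4 + 7*s^3 - 7*s^2 + 14*s - 3)
Step 5. reduce the parallel group [D1/(1+D1*D2)], [(D3*D4)/(1+(D3*D4)*(D5*D6))] = (12*s^6 + 22*s^5 - 32*s^4 - 101*s^3 + 32*s^2 + 61*s - 30)/(24*s^6 + 94*s^5 - 5*s^4 - 84*s^3 + 205*s^2 - 159*s + 27)
That last expression is T(s); at s = 0 only the constant terms survive, so T(0) = -30/27 = -10/9.

Answer: -10/9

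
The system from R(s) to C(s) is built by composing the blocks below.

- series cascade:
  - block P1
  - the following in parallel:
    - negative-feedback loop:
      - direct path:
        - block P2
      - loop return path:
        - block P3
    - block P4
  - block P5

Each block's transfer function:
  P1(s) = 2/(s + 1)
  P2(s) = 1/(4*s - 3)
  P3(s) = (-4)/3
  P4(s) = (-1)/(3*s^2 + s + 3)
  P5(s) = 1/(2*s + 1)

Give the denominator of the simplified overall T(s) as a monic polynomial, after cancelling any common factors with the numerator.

Step 1: reduce the feedback loop with forward P2 and return P3, giving 3/(12*s - 13)
Step 2: parallel reduction of [P2/(1+P2*P3)], P4, giving (9*s^2 - 9*s + 22)/(36*s^3 - 27*s^2 + 23*s - 39)
Step 3: multiply P1, ([P2/(1+P2*P3)]+P4), P5 (series), giving (18*s^2 - 18*s + 44)/(72*s^5 + 54*s^4 + s^3 - 36*s^2 - 94*s - 39)
The result of step 3 is T(s) in lowest terms. Its denominator has leading coefficient 72; dividing the denominator through by 72 makes it monic.

Final answer: s^5 + 3*s^4/4 + s^3/72 - s^2/2 - 47*s/36 - 13/24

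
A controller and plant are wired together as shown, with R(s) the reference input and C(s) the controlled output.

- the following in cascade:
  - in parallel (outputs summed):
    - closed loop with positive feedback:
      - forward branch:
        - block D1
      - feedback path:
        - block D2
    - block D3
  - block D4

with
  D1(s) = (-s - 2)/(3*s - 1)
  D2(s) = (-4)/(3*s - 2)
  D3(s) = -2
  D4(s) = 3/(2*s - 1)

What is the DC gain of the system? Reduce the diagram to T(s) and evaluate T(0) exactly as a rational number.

First reduce the diagram to T(s).

(1) apply the feedback formula to D1, D2 -> (-3*s^2 - 4*s + 4)/(9*s^2 - 13*s - 6)
(2) combine [D1/(1-D1*D2)], D3 in parallel -> (-21*s^2 + 22*s + 16)/(9*s^2 - 13*s - 6)
(3) multiply ([D1/(1-D1*D2)]+D3), D4 (series) -> (-63*s^2 + 66*s + 48)/(18*s^3 - 35*s^2 + s + 6)
That last expression is T(s); at s = 0 only the constant terms survive, so T(0) = 48/6 = 8.

Answer: 8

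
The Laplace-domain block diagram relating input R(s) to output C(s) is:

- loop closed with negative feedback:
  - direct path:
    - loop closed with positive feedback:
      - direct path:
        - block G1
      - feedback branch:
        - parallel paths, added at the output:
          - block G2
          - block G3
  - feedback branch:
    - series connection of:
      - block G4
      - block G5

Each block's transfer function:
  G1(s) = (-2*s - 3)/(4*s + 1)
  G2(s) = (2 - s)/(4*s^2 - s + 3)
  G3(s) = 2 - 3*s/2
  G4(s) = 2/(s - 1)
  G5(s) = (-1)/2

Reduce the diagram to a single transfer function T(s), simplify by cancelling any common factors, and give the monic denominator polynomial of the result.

Step 1: combine G2, G3 in parallel gives (-12*s^3 + 19*s^2 - 15*s + 16)/(8*s^2 - 2*s + 6)
Step 2: reduce the feedback loop with forward G1 and return (G2+G3) gives (16*s^3 + 20*s^2 + 6*s + 18)/(24*s^4 - 34*s^3 - 27*s^2 - 9*s - 54)
Step 3: reduce the series chain G4, G5 gives (-1)/(s - 1)
Step 4: apply the feedback formula to [G1/(1-G1*(G2+G3))], (G4*G5) gives (16*s^4 + 4*s^3 - 14*s^2 + 12*s - 18)/(24*s^5 - 58*s^4 - 9*s^3 - 2*s^2 - 51*s + 36)
T(s) is the step-4 result (common factors already cancelled). Leading coefficient of the denominator: 24. Divide through by 24 for the monic polynomial.

Therefore the answer is s^5 - 29*s^4/12 - 3*s^3/8 - s^2/12 - 17*s/8 + 3/2.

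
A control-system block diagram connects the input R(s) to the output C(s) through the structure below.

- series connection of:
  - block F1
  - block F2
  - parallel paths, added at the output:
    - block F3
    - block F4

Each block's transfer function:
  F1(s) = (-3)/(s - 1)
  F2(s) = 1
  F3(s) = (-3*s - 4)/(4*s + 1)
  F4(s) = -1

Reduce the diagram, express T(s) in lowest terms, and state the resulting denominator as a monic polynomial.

Reducing step by step:

[1] sum the parallel branches F3, F4, giving (-7*s - 5)/(4*s + 1)
[2] multiply F1, F2, (F3+F4) (series), giving (21*s + 15)/(4*s^2 - 3*s - 1)
No further cancellation is possible in the step-2 result, so that is T(s). Its denominator becomes monic after dividing by the leading coefficient 4.

Answer: s^2 - 3*s/4 - 1/4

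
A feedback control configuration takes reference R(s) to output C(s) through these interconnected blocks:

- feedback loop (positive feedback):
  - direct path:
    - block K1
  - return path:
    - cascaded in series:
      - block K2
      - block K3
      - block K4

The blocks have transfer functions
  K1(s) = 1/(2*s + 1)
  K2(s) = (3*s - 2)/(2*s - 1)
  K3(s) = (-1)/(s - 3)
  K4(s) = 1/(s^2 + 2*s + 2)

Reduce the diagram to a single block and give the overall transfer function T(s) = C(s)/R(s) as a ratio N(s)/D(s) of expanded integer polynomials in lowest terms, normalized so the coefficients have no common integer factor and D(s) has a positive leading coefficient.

[1] series reduction of K2, K3, K4 -> (2 - 3*s)/(2*s^4 - 3*s^3 - 7*s^2 - 8*s + 6)
[2] reduce the feedback loop with forward K1 and return (K2*K3*K4), giving the overall T(s)

Therefore the answer is (2*s^4 - 3*s^3 - 7*s^2 - 8*s + 6)/(4*s^5 - 4*s^4 - 17*s^3 - 23*s^2 + 7*s + 4).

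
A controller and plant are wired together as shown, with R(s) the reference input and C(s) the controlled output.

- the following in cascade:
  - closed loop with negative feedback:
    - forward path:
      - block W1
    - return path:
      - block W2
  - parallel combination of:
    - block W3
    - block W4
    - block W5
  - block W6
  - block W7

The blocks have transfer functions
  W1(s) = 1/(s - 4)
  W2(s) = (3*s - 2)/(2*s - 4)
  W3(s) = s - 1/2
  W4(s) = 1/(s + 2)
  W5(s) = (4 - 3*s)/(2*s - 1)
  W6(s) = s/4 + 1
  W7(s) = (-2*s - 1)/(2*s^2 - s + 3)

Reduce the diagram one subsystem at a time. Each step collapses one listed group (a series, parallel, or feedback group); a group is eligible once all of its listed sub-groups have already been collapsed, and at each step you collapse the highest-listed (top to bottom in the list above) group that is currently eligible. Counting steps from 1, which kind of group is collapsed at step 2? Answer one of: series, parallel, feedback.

(1) close the feedback loop around W1, W2
(2) reduce the parallel group W3, W4, W5
(3) series reduction of [W1/(1+W1*W2)], (W3+W4+W5), W6, W7
Step 2 collapses a parallel group.

Answer: parallel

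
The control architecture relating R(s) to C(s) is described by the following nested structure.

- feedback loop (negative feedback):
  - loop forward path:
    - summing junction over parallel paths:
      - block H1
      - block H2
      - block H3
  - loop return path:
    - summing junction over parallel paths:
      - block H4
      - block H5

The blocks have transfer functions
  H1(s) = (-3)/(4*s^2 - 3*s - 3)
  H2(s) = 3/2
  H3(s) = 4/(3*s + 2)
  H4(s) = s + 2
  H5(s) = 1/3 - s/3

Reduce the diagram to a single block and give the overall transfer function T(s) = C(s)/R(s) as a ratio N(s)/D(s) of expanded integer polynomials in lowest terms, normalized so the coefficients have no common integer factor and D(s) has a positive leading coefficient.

[1] add H1, H2, H3 (parallel): (36*s^3 + 29*s^2 - 87*s - 54)/(24*s^3 - 2*s^2 - 30*s - 12)
[2] parallel reduction of H4, H5: 2*s/3 + 7/3
[3] collapse the loop ((H1+H2+H3) forward, (H4+H5) return), which is the overall transfer function T(s) = C(s)/R(s) in lowest terms

Therefore the answer is (108*s^3 + 87*s^2 - 261*s - 162)/(72*s^4 + 382*s^3 + 23*s^2 - 807*s - 414).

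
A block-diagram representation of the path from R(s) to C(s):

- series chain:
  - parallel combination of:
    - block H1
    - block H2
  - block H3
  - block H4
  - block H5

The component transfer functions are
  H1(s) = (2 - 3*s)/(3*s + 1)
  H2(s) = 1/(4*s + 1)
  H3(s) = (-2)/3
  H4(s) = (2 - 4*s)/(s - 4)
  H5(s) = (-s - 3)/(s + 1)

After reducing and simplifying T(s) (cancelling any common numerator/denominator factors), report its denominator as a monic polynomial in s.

Reducing step by step:

Step 1. parallel reduction of H1, H2 = (-12*s^2 + 8*s + 3)/(12*s^2 + 7*s + 1)
Step 2. cascade (H1+H2), H3, H4, H5 = (96*s^4 + 176*s^3 - 328*s^2 + 36*s + 36)/(36*s^4 - 87*s^3 - 204*s^2 - 93*s - 12)
No further cancellation is possible in the step-2 result, so that is T(s). Its denominator becomes monic after dividing by the leading coefficient 36.

Answer: s^4 - 29*s^3/12 - 17*s^2/3 - 31*s/12 - 1/3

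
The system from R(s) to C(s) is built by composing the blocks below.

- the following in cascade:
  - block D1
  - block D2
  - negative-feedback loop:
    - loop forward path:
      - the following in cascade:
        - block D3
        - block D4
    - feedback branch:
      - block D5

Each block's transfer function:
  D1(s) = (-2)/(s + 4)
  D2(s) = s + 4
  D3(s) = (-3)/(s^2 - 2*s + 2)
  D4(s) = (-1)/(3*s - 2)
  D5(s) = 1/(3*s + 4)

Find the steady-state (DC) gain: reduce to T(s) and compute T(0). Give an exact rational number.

Answer: 24/13

Working:
(1) multiply D3, D4 (series) = 3/(3*s^3 - 8*s^2 + 10*s - 4)
(2) apply the feedback formula to (D3*D4), D5 = (9*s + 12)/(9*s^4 - 12*s^3 - 2*s^2 + 28*s - 13)
(3) cascade D1, D2, [(D3*D4)/(1+(D3*D4)*D5)] = (-18*s - 24)/(9*s^4 - 12*s^3 - 2*s^2 + 28*s - 13)
Evaluating the step-3 result (the overall T(s)) at s = 0 gives T(0) = -24/(-13) = 24/13.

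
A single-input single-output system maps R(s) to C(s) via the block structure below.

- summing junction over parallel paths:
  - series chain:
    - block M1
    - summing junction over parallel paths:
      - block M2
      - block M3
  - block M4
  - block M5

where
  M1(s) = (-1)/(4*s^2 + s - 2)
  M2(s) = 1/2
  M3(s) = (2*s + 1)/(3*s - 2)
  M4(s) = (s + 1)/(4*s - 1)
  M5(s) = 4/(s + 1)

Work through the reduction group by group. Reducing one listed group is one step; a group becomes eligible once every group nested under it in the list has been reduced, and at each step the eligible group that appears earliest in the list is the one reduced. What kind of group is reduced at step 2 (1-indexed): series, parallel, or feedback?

(1) reduce the parallel group M2, M3
(2) cascade M1, (M2+M3)
(3) parallel reduction of (M1*(M2+M3)), M4, M5
At step 2 the group reduced is series.

Final answer: series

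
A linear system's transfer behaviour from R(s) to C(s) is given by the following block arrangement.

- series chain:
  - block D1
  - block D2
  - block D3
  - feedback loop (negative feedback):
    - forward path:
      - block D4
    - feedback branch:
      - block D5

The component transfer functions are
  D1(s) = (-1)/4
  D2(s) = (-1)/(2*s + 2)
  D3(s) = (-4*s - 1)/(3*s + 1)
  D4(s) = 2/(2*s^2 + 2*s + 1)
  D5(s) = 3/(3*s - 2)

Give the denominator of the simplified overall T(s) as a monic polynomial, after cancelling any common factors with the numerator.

Answer: s^5 + 5*s^4/3 + 11*s^3/18 + 5*s^2/9 + 5*s/6 + 2/9

Working:
(1) close the feedback loop around D4, D5, giving (6*s - 4)/(6*s^3 + 2*s^2 - s + 4)
(2) reduce the series chain D1, D2, D3, [D4/(1+D4*D5)], giving (-12*s^2 + 5*s + 2)/(72*s^5 + 120*s^4 + 44*s^3 + 40*s^2 + 60*s + 16)
No further cancellation is possible in the step-2 result, so that is T(s). Its denominator becomes monic after dividing by the leading coefficient 72.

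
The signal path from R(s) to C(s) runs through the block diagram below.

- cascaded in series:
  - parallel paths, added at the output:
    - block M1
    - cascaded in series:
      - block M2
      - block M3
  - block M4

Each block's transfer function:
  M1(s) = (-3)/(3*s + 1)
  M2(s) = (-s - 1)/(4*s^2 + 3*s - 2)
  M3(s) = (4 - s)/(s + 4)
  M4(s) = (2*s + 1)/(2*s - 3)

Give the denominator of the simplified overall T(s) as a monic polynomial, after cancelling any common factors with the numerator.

(1) multiply M2, M3 (series) -> (s^2 - 3*s - 4)/(4*s^3 + 19*s^2 + 10*s - 8)
(2) add M1, (M2*M3) (parallel) -> (-9*s^3 - 65*s^2 - 45*s + 20)/(12*s^4 + 61*s^3 + 49*s^2 - 14*s - 8)
(3) cascade (M1+(M2*M3)), M4 -> (-18*s^4 - 139*s^3 - 155*s^2 - 5*s + 20)/(24*s^5 + 86*s^4 - 85*s^3 - 175*s^2 + 26*s + 24)
T(s) is the step-3 result (common factors already cancelled). Leading coefficient of the denominator: 24. Divide through by 24 for the monic polynomial.

Final answer: s^5 + 43*s^4/12 - 85*s^3/24 - 175*s^2/24 + 13*s/12 + 1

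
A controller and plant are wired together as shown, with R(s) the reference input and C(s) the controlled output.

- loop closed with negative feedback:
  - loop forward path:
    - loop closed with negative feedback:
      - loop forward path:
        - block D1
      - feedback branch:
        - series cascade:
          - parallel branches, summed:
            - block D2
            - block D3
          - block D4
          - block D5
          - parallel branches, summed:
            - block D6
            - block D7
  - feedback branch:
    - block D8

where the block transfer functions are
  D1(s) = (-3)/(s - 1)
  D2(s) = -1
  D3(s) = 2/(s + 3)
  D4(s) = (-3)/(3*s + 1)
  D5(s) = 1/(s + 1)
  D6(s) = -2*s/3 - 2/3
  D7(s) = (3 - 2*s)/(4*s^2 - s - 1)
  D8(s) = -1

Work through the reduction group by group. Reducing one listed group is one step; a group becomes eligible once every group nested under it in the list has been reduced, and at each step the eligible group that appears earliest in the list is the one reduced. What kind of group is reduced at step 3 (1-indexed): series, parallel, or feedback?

Step 1 - add D2, D3 (parallel)
Step 2 - parallel reduction of D6, D7
Step 3 - combine (D2+D3), D4, D5, (D6+D7) in series
Step 4 - reduce the feedback loop with forward D1 and return ((D2+D3)*D4*D5*(D6+D7))
Step 5 - feedback reduction of [D1/(1+D1*((D2+D3)*D4*D5*(D6+D7)))], D8
At step 3 the group reduced is series.

Therefore the answer is series.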